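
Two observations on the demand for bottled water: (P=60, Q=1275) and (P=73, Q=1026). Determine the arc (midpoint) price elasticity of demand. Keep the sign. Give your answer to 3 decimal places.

-1.107

ΔQ = 1026 − 1275 = -249; ΔP = 73 − 60 = 13.
Midpoints: P̄ = 66.50, Q̄ = 1150.5.
ε = (ΔQ/ΔP)(P̄/Q̄) = (-249/13)(66.50/1150.5).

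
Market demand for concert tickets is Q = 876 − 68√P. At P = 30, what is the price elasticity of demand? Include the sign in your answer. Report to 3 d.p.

-0.370

At P = 30, Q = 503.549.
dQ/dP = −68/(2√P) = -6.208.
ε = (dQ/dP)(P/Q) = (-6.208)(30/503.549).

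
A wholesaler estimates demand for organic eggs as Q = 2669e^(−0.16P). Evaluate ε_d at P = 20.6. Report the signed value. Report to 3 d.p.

At P = 20.6, Q = 98.836.
dQ/dP = −0.16·2669e^(−0.16P) = −0.16Q = -15.814.
ε = (dQ/dP)(P/Q) = (-15.814)(20.6/98.836).

-3.296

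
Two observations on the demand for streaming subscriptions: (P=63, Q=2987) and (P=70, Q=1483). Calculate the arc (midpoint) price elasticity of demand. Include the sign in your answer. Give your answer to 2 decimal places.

-6.39

ΔQ = 1483 − 2987 = -1504; ΔP = 70 − 63 = 7.
Midpoints: P̄ = 66.50, Q̄ = 2235.0.
ε = (ΔQ/ΔP)(P̄/Q̄) = (-1504/7)(66.50/2235.0).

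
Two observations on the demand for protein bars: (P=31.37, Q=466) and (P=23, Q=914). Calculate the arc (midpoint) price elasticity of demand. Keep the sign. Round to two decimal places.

ΔQ = 914 − 466 = 448; ΔP = 23 − 31.37 = -8.37.
Midpoints: P̄ = 27.19, Q̄ = 690.0.
ε = (ΔQ/ΔP)(P̄/Q̄) = (448/-8.37)(27.19/690.0).

-2.11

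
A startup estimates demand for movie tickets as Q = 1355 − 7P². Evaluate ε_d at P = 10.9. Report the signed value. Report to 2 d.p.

At P = 10.9, Q = 523.330.
dQ/dP = −14P = -152.600.
ε = (dQ/dP)(P/Q) = (-152.600)(10.9/523.330).

-3.18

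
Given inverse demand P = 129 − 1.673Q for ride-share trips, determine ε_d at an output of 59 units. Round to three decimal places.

-0.307

At Q = 59, P = 129 − 1.673(59) = 30.29.
dP/dQ = −1.673, so dQ/dP = 1/(−1.673) = -0.598.
ε = (dQ/dP)(P/Q) = (-0.598)(30.29/59).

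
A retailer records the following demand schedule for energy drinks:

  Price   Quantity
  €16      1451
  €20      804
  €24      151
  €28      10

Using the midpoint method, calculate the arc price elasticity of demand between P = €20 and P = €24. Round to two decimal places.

At P = 20, Q = 804; at P = 24, Q = 151.
ΔQ = -653, ΔP = 4. Midpoints: P̄ = 22.00, Q̄ = 477.5.
ε = (ΔQ/ΔP)(P̄/Q̄) = (-653/4)(22.00/477.5).

-7.52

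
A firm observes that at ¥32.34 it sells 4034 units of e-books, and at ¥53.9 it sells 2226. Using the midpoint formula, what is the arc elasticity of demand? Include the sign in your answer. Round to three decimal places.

ΔQ = 2226 − 4034 = -1808; ΔP = 53.9 − 32.34 = 21.56.
Midpoints: P̄ = 43.12, Q̄ = 3130.0.
ε = (ΔQ/ΔP)(P̄/Q̄) = (-1808/21.56)(43.12/3130.0).

-1.155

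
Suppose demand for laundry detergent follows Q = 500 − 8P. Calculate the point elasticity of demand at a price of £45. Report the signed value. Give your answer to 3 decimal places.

-2.571

At P = 45, Q = 140.
dQ/dP = −8.
ε = (dQ/dP)(P/Q) = (-8)(45/140).
|ε| > 1, so demand is elastic at this price.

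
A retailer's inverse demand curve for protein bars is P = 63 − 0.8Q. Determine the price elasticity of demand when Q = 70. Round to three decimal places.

At Q = 70, P = 63 − 0.8(70) = 7.00.
dP/dQ = −0.8, so dQ/dP = 1/(−0.8) = -1.250.
ε = (dQ/dP)(P/Q) = (-1.250)(7.00/70).

-0.125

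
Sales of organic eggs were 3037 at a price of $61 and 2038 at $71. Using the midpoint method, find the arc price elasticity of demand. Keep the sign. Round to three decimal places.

-2.598

ΔQ = 2038 − 3037 = -999; ΔP = 71 − 61 = 10.
Midpoints: P̄ = 66.00, Q̄ = 2537.5.
ε = (ΔQ/ΔP)(P̄/Q̄) = (-999/10)(66.00/2537.5).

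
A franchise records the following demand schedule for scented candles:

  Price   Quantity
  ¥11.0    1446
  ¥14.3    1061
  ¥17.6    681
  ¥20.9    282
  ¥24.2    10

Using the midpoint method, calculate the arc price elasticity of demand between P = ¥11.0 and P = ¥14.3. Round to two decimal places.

At P = 11.0, Q = 1446; at P = 14.3, Q = 1061.
ΔQ = -385, ΔP = 3.3. Midpoints: P̄ = 12.65, Q̄ = 1253.5.
ε = (ΔQ/ΔP)(P̄/Q̄) = (-385/3.3)(12.65/1253.5).

-1.18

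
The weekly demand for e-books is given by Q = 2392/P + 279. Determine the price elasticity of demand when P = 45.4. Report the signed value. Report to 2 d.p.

-0.16

At P = 45.4, Q = 331.687.
dQ/dP = −2392/P² = -1.161.
ε = (dQ/dP)(P/Q) = (-1.161)(45.4/331.687).
|ε| < 1, so demand is inelastic at this price.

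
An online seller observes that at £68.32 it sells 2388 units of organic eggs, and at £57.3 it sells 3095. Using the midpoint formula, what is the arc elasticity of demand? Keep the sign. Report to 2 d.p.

-1.47

ΔQ = 3095 − 2388 = 707; ΔP = 57.3 − 68.32 = -11.02.
Midpoints: P̄ = 62.81, Q̄ = 2741.5.
ε = (ΔQ/ΔP)(P̄/Q̄) = (707/-11.02)(62.81/2741.5).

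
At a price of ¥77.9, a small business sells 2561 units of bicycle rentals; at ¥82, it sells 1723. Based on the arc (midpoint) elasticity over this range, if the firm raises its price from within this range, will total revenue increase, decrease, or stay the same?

decrease

Arc ε = (-838/4.1)(79.95/2142.0) ≈ -7.629.
|ε| = 7.63 > 1, so demand is elastic. A price rise therefore reduces total revenue.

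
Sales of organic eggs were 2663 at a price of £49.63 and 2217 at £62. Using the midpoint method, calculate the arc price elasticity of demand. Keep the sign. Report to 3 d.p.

-0.825

ΔQ = 2217 − 2663 = -446; ΔP = 62 − 49.63 = 12.37.
Midpoints: P̄ = 55.81, Q̄ = 2440.0.
ε = (ΔQ/ΔP)(P̄/Q̄) = (-446/12.37)(55.81/2440.0).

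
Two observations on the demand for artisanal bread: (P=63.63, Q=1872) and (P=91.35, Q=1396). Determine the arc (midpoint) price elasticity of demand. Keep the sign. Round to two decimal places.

ΔQ = 1396 − 1872 = -476; ΔP = 91.35 − 63.63 = 27.72.
Midpoints: P̄ = 77.49, Q̄ = 1634.0.
ε = (ΔQ/ΔP)(P̄/Q̄) = (-476/27.72)(77.49/1634.0).

-0.81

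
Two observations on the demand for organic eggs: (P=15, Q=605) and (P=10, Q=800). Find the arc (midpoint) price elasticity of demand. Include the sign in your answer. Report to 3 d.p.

ΔQ = 800 − 605 = 195; ΔP = 10 − 15 = -5.
Midpoints: P̄ = 12.50, Q̄ = 702.5.
ε = (ΔQ/ΔP)(P̄/Q̄) = (195/-5)(12.50/702.5).

-0.694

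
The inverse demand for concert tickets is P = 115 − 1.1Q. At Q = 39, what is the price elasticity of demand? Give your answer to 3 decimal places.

-1.681

At Q = 39, P = 115 − 1.1(39) = 72.10.
dP/dQ = −1.1, so dQ/dP = 1/(−1.1) = -0.909.
ε = (dQ/dP)(P/Q) = (-0.909)(72.10/39).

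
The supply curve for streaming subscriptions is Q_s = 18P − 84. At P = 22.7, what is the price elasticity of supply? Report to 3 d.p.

1.259

At P = 22.7, Q_s = 324.60.
dQ_s/dP = 18.
ε_s = (dQ_s/dP)(P/Q_s) = (18)(22.7/324.60).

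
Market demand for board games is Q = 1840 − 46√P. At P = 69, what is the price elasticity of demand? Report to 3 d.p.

-0.131

At P = 69, Q = 1457.895.
dQ/dP = −46/(2√P) = -2.769.
ε = (dQ/dP)(P/Q) = (-2.769)(69/1457.895).
|ε| < 1, so demand is inelastic at this price.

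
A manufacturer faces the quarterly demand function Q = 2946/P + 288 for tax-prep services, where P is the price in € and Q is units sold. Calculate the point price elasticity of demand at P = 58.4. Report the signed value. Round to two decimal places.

At P = 58.4, Q = 338.445.
dQ/dP = −2946/P² = -0.864.
ε = (dQ/dP)(P/Q) = (-0.864)(58.4/338.445).
|ε| < 1, so demand is inelastic at this price.

-0.15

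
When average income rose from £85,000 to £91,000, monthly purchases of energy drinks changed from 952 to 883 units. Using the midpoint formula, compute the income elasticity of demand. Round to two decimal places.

-1.10

ΔQ = -69, ΔI = 6000. Midpoints: Ī = 88,000, Q̄ = 917.5.
ε_I = (ΔQ/ΔI)(Ī/Q̄) = (-69/6000)(88000/917.5).
ε_I < 0, so the good is inferior.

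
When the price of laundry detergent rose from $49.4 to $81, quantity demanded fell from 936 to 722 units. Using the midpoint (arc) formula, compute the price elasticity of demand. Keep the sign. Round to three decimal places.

-0.533

ΔQ = 722 − 936 = -214; ΔP = 81 − 49.4 = 31.6.
Midpoints: P̄ = 65.20, Q̄ = 829.0.
ε = (ΔQ/ΔP)(P̄/Q̄) = (-214/31.6)(65.20/829.0).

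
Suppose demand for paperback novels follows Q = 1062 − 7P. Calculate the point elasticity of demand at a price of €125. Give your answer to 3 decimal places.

-4.679

At P = 125, Q = 187.
dQ/dP = −7.
ε = (dQ/dP)(P/Q) = (-7)(125/187).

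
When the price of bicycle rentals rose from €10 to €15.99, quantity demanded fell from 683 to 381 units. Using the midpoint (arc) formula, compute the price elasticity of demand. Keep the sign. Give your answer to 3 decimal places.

-1.232

ΔQ = 381 − 683 = -302; ΔP = 15.99 − 10 = 5.99.
Midpoints: P̄ = 13.00, Q̄ = 532.0.
ε = (ΔQ/ΔP)(P̄/Q̄) = (-302/5.99)(13.00/532.0).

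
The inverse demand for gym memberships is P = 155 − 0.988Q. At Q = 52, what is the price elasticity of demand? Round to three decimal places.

At Q = 52, P = 155 − 0.988(52) = 103.62.
dP/dQ = −0.988, so dQ/dP = 1/(−0.988) = -1.012.
ε = (dQ/dP)(P/Q) = (-1.012)(103.62/52).

-2.017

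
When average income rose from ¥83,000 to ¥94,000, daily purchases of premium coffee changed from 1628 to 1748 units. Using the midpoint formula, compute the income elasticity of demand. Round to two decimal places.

ΔQ = 120, ΔI = 11000. Midpoints: Ī = 88,500, Q̄ = 1688.0.
ε_I = (ΔQ/ΔI)(Ī/Q̄) = (120/11000)(88500/1688.0).

0.57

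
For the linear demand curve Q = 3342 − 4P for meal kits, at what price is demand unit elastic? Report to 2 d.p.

417.75

For linear demand Q = a − bP, ε = −bP/(a − bP). |ε| = 1 when bP = a − bP, i.e. P = a/(2b).
P = 3342/(2·4) = 3342/8 = 417.7500.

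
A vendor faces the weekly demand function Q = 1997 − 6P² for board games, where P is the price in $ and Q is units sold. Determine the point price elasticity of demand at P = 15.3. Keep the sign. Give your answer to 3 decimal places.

At P = 15.3, Q = 592.460.
dQ/dP = −12P = -183.600.
ε = (dQ/dP)(P/Q) = (-183.600)(15.3/592.460).

-4.741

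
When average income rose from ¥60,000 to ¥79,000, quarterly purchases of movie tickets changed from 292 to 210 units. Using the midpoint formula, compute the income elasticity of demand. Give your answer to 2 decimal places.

ΔQ = -82, ΔI = 19000. Midpoints: Ī = 69,500, Q̄ = 251.0.
ε_I = (ΔQ/ΔI)(Ī/Q̄) = (-82/19000)(69500/251.0).
ε_I < 0, so the good is inferior.

-1.20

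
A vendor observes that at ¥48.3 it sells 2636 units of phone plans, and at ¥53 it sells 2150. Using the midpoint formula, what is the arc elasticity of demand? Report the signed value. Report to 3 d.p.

-2.189

ΔQ = 2150 − 2636 = -486; ΔP = 53 − 48.3 = 4.7.
Midpoints: P̄ = 50.65, Q̄ = 2393.0.
ε = (ΔQ/ΔP)(P̄/Q̄) = (-486/4.7)(50.65/2393.0).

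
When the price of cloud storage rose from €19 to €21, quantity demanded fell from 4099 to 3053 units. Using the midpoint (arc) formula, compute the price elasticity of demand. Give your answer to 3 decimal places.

-2.925

ΔQ = 3053 − 4099 = -1046; ΔP = 21 − 19 = 2.
Midpoints: P̄ = 20.00, Q̄ = 3576.0.
ε = (ΔQ/ΔP)(P̄/Q̄) = (-1046/2)(20.00/3576.0).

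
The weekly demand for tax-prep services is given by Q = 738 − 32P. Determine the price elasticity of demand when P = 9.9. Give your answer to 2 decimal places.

-0.75

At P = 9.9, Q = 421.200.
dQ/dP = −32.
ε = (dQ/dP)(P/Q) = (-32)(9.9/421.200).
|ε| < 1, so demand is inelastic at this price.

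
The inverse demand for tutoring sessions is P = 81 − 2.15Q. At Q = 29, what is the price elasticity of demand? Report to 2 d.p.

-0.30

At Q = 29, P = 81 − 2.15(29) = 18.65.
dP/dQ = −2.15, so dQ/dP = 1/(−2.15) = -0.465.
ε = (dQ/dP)(P/Q) = (-0.465)(18.65/29).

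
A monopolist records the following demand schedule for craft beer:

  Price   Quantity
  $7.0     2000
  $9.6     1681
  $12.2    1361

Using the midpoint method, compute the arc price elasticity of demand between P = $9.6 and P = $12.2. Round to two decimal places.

-0.88

At P = 9.6, Q = 1681; at P = 12.2, Q = 1361.
ΔQ = -320, ΔP = 2.6. Midpoints: P̄ = 10.90, Q̄ = 1521.0.
ε = (ΔQ/ΔP)(P̄/Q̄) = (-320/2.6)(10.90/1521.0).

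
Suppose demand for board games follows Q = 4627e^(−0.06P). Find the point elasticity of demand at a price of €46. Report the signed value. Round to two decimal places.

-2.76

At P = 46, Q = 292.851.
dQ/dP = −0.06·4627e^(−0.06P) = −0.06Q = -17.571.
ε = (dQ/dP)(P/Q) = (-17.571)(46/292.851).
|ε| > 1, so demand is elastic at this price.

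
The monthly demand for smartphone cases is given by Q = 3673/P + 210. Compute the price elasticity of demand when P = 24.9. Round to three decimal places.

At P = 24.9, Q = 357.510.
dQ/dP = −3673/P² = -5.924.
ε = (dQ/dP)(P/Q) = (-5.924)(24.9/357.510).

-0.413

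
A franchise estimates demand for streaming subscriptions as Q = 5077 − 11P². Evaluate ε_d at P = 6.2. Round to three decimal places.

At P = 6.2, Q = 4654.160.
dQ/dP = −22P = -136.400.
ε = (dQ/dP)(P/Q) = (-136.400)(6.2/4654.160).
|ε| < 1, so demand is inelastic at this price.

-0.182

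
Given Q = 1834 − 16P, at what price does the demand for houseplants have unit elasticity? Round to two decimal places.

57.31

For linear demand Q = a − bP, ε = −bP/(a − bP). |ε| = 1 when bP = a − bP, i.e. P = a/(2b).
P = 1834/(2·16) = 1834/32 = 57.3125.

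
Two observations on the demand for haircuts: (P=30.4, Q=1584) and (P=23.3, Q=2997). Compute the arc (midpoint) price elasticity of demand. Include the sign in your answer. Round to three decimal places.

-2.333

ΔQ = 2997 − 1584 = 1413; ΔP = 23.3 − 30.4 = -7.1.
Midpoints: P̄ = 26.85, Q̄ = 2290.5.
ε = (ΔQ/ΔP)(P̄/Q̄) = (1413/-7.1)(26.85/2290.5).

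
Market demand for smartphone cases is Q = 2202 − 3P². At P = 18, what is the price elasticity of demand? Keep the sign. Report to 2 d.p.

-1.58

At P = 18, Q = 1230.
dQ/dP = −6P = -108.
ε = (dQ/dP)(P/Q) = (-108)(18/1230).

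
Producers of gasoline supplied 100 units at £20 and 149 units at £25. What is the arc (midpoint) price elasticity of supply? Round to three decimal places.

ΔQ = 149 − 100 = 49; ΔP = 25 − 20 = 5.
Midpoints: P̄ = 22.50, Q̄ = 124.5.
ε_s = (ΔQ/ΔP)(P̄/Q̄) = (49/5)(22.50/124.5).

1.771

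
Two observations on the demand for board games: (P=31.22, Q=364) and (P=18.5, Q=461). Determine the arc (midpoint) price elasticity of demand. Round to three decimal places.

ΔQ = 461 − 364 = 97; ΔP = 18.5 − 31.22 = -12.72.
Midpoints: P̄ = 24.86, Q̄ = 412.5.
ε = (ΔQ/ΔP)(P̄/Q̄) = (97/-12.72)(24.86/412.5).

-0.460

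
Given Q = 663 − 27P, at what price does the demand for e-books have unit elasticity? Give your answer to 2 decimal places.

12.28

For linear demand Q = a − bP, ε = −bP/(a − bP). |ε| = 1 when bP = a − bP, i.e. P = a/(2b).
P = 663/(2·27) = 663/54 = 12.2778.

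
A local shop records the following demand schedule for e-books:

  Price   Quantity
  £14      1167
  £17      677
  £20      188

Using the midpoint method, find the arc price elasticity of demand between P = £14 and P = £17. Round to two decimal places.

-2.75

At P = 14, Q = 1167; at P = 17, Q = 677.
ΔQ = -490, ΔP = 3. Midpoints: P̄ = 15.50, Q̄ = 922.0.
ε = (ΔQ/ΔP)(P̄/Q̄) = (-490/3)(15.50/922.0).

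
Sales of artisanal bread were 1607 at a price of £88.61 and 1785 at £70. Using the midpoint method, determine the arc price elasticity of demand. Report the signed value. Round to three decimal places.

ΔQ = 1785 − 1607 = 178; ΔP = 70 − 88.61 = -18.61.
Midpoints: P̄ = 79.31, Q̄ = 1696.0.
ε = (ΔQ/ΔP)(P̄/Q̄) = (178/-18.61)(79.31/1696.0).

-0.447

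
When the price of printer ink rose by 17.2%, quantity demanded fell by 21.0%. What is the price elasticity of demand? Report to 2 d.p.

ε = %ΔQ / %ΔP = (-21.0)/(17.2) = -1.221.

-1.22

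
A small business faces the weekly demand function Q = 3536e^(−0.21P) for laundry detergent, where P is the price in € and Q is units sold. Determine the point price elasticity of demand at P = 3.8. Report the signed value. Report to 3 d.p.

-0.798

At P = 3.8, Q = 1592.008.
dQ/dP = −0.21·3536e^(−0.21P) = −0.21Q = -334.322.
ε = (dQ/dP)(P/Q) = (-334.322)(3.8/1592.008).
|ε| < 1, so demand is inelastic at this price.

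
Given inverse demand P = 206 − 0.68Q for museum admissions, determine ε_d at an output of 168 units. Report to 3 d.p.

At Q = 168, P = 206 − 0.68(168) = 91.76.
dP/dQ = −0.68, so dQ/dP = 1/(−0.68) = -1.471.
ε = (dQ/dP)(P/Q) = (-1.471)(91.76/168).

-0.803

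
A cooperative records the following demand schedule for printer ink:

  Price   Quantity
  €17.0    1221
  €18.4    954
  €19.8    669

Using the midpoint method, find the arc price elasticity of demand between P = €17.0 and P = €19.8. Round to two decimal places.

-3.84

At P = 17.0, Q = 1221; at P = 19.8, Q = 669.
ΔQ = -552, ΔP = 2.8. Midpoints: P̄ = 18.40, Q̄ = 945.0.
ε = (ΔQ/ΔP)(P̄/Q̄) = (-552/2.8)(18.40/945.0).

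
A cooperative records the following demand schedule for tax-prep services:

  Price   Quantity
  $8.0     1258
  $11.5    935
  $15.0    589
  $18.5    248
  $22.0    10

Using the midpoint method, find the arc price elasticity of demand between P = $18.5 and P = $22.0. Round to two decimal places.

-10.67

At P = 18.5, Q = 248; at P = 22.0, Q = 10.
ΔQ = -238, ΔP = 3.5. Midpoints: P̄ = 20.25, Q̄ = 129.0.
ε = (ΔQ/ΔP)(P̄/Q̄) = (-238/3.5)(20.25/129.0).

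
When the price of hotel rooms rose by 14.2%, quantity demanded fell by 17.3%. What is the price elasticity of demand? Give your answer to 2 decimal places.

-1.22

ε = %ΔQ / %ΔP = (-17.3)/(14.2) = -1.218.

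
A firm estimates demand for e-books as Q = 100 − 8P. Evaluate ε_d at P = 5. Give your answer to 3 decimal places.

-0.667

At P = 5, Q = 60.
dQ/dP = −8.
ε = (dQ/dP)(P/Q) = (-8)(5/60).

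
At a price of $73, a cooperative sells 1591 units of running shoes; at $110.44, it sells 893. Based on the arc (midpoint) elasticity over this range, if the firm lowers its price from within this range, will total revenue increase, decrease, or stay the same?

Arc ε = (-698/37.44)(91.72/1242.0) ≈ -1.377.
|ε| = 1.38 > 1, so demand is elastic. A price cut therefore raises total revenue.

increase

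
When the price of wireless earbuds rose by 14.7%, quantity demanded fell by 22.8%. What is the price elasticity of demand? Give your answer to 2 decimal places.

ε = %ΔQ / %ΔP = (-22.8)/(14.7) = -1.551.

-1.55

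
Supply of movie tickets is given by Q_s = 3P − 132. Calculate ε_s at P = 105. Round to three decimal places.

1.721

At P = 105, Q_s = 183.
dQ_s/dP = 3.
ε_s = (dQ_s/dP)(P/Q_s) = (3)(105/183).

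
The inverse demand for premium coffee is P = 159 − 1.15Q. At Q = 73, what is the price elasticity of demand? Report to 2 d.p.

-0.89

At Q = 73, P = 159 − 1.15(73) = 75.05.
dP/dQ = −1.15, so dQ/dP = 1/(−1.15) = -0.870.
ε = (dQ/dP)(P/Q) = (-0.870)(75.05/73).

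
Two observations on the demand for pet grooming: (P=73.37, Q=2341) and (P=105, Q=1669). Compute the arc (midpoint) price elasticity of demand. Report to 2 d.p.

-0.95

ΔQ = 1669 − 2341 = -672; ΔP = 105 − 73.37 = 31.63.
Midpoints: P̄ = 89.19, Q̄ = 2005.0.
ε = (ΔQ/ΔP)(P̄/Q̄) = (-672/31.63)(89.19/2005.0).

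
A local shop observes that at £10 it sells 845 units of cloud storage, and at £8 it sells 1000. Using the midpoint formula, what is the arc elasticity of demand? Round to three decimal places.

-0.756

ΔQ = 1000 − 845 = 155; ΔP = 8 − 10 = -2.
Midpoints: P̄ = 9.00, Q̄ = 922.5.
ε = (ΔQ/ΔP)(P̄/Q̄) = (155/-2)(9.00/922.5).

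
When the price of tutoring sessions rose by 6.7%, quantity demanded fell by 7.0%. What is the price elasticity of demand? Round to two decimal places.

ε = %ΔQ / %ΔP = (-7.0)/(6.7) = -1.045.

-1.04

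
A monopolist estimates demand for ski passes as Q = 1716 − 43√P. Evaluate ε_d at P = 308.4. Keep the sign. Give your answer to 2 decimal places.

-0.39

At P = 308.4, Q = 960.863.
dQ/dP = −43/(2√P) = -1.224.
ε = (dQ/dP)(P/Q) = (-1.224)(308.4/960.863).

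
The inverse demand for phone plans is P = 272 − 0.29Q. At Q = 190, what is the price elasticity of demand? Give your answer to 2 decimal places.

-3.94

At Q = 190, P = 272 − 0.29(190) = 216.90.
dP/dQ = −0.29, so dQ/dP = 1/(−0.29) = -3.448.
ε = (dQ/dP)(P/Q) = (-3.448)(216.90/190).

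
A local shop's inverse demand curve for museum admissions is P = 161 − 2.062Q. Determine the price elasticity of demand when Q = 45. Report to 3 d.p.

At Q = 45, P = 161 − 2.062(45) = 68.21.
dP/dQ = −2.062, so dQ/dP = 1/(−2.062) = -0.485.
ε = (dQ/dP)(P/Q) = (-0.485)(68.21/45).

-0.735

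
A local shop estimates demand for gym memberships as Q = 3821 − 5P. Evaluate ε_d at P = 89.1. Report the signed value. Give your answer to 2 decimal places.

At P = 89.1, Q = 3375.500.
dQ/dP = −5.
ε = (dQ/dP)(P/Q) = (-5)(89.1/3375.500).

-0.13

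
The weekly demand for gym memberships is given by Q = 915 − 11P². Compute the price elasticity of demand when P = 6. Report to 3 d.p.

At P = 6, Q = 519.
dQ/dP = −22P = -132.
ε = (dQ/dP)(P/Q) = (-132)(6/519).

-1.526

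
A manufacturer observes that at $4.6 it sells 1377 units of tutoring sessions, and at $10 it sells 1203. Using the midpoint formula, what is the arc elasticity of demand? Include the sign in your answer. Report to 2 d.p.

-0.18

ΔQ = 1203 − 1377 = -174; ΔP = 10 − 4.6 = 5.4.
Midpoints: P̄ = 7.30, Q̄ = 1290.0.
ε = (ΔQ/ΔP)(P̄/Q̄) = (-174/5.4)(7.30/1290.0).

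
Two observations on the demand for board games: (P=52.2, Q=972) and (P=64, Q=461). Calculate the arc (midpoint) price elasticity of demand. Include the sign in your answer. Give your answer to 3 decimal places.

ΔQ = 461 − 972 = -511; ΔP = 64 − 52.2 = 11.8.
Midpoints: P̄ = 58.10, Q̄ = 716.5.
ε = (ΔQ/ΔP)(P̄/Q̄) = (-511/11.8)(58.10/716.5).

-3.512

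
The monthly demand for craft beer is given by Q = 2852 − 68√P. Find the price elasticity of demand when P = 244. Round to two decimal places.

-0.30

At P = 244, Q = 1789.806.
dQ/dP = −68/(2√P) = -2.177.
ε = (dQ/dP)(P/Q) = (-2.177)(244/1789.806).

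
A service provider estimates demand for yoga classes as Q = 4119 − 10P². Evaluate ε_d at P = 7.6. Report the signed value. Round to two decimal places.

-0.33

At P = 7.6, Q = 3541.400.
dQ/dP = −20P = -152.
ε = (dQ/dP)(P/Q) = (-152)(7.6/3541.400).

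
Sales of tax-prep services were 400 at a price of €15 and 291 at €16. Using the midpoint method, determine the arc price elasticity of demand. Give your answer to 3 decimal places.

ΔQ = 291 − 400 = -109; ΔP = 16 − 15 = 1.
Midpoints: P̄ = 15.50, Q̄ = 345.5.
ε = (ΔQ/ΔP)(P̄/Q̄) = (-109/1)(15.50/345.5).

-4.890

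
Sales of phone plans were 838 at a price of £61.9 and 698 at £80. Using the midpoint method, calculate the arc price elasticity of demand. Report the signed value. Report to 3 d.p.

ΔQ = 698 − 838 = -140; ΔP = 80 − 61.9 = 18.1.
Midpoints: P̄ = 70.95, Q̄ = 768.0.
ε = (ΔQ/ΔP)(P̄/Q̄) = (-140/18.1)(70.95/768.0).

-0.715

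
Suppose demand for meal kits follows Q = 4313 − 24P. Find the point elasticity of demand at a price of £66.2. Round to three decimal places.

At P = 66.2, Q = 2724.200.
dQ/dP = −24.
ε = (dQ/dP)(P/Q) = (-24)(66.2/2724.200).
|ε| < 1, so demand is inelastic at this price.

-0.583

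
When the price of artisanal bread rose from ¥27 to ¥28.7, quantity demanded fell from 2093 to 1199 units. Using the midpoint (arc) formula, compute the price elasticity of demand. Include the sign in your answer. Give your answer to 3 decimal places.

ΔQ = 1199 − 2093 = -894; ΔP = 28.7 − 27 = 1.7.
Midpoints: P̄ = 27.85, Q̄ = 1646.0.
ε = (ΔQ/ΔP)(P̄/Q̄) = (-894/1.7)(27.85/1646.0).

-8.898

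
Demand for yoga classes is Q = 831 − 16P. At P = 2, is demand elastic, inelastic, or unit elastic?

inelastic

Q = 799, dQ/dP = -16.
ε = (dQ/dP)(P/Q) ≈ -0.040.
|ε| = 0.04 < 1.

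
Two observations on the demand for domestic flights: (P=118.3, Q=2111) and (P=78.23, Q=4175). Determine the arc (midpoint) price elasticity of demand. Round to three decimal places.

ΔQ = 4175 − 2111 = 2064; ΔP = 78.23 − 118.3 = -40.07.
Midpoints: P̄ = 98.27, Q̄ = 3143.0.
ε = (ΔQ/ΔP)(P̄/Q̄) = (2064/-40.07)(98.27/3143.0).

-1.610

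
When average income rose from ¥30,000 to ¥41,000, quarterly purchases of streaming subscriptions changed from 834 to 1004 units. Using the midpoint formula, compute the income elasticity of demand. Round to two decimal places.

0.60

ΔQ = 170, ΔI = 11000. Midpoints: Ī = 35,500, Q̄ = 919.0.
ε_I = (ΔQ/ΔI)(Ī/Q̄) = (170/11000)(35500/919.0).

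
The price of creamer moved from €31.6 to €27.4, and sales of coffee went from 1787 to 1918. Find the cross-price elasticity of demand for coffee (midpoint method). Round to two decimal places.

ΔQ_x = 1918 − 1787 = 131; ΔP_y = 27.4 − 31.6 = -4.2.
Midpoints: P̄_y = 29.50, Q̄_x = 1852.5.
ε_xy = (ΔQ_x/ΔP_y)(P̄_y/Q̄_x) = (131/-4.2)(29.50/1852.5).
ε_xy < 0, so the goods are complements.

-0.50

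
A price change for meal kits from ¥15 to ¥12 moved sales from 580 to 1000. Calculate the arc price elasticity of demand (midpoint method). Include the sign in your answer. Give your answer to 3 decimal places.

ΔQ = 1000 − 580 = 420; ΔP = 12 − 15 = -3.
Midpoints: P̄ = 13.50, Q̄ = 790.0.
ε = (ΔQ/ΔP)(P̄/Q̄) = (420/-3)(13.50/790.0).

-2.392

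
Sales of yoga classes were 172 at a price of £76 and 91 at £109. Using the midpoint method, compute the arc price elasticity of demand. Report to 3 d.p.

-1.727

ΔQ = 91 − 172 = -81; ΔP = 109 − 76 = 33.
Midpoints: P̄ = 92.50, Q̄ = 131.5.
ε = (ΔQ/ΔP)(P̄/Q̄) = (-81/33)(92.50/131.5).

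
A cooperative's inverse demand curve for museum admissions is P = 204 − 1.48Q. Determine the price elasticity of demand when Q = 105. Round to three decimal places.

At Q = 105, P = 204 − 1.48(105) = 48.60.
dP/dQ = −1.48, so dQ/dP = 1/(−1.48) = -0.676.
ε = (dQ/dP)(P/Q) = (-0.676)(48.60/105).

-0.313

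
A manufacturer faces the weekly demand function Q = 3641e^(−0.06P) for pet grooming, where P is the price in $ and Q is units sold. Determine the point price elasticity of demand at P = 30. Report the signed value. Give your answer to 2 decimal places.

-1.80

At P = 30, Q = 601.853.
dQ/dP = −0.06·3641e^(−0.06P) = −0.06Q = -36.111.
ε = (dQ/dP)(P/Q) = (-36.111)(30/601.853).
|ε| > 1, so demand is elastic at this price.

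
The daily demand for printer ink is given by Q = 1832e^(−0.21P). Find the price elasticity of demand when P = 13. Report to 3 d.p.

At P = 13, Q = 119.482.
dQ/dP = −0.21·1832e^(−0.21P) = −0.21Q = -25.091.
ε = (dQ/dP)(P/Q) = (-25.091)(13/119.482).

-2.730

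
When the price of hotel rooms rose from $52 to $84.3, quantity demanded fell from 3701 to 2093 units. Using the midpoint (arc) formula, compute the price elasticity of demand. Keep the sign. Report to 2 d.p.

ΔQ = 2093 − 3701 = -1608; ΔP = 84.3 − 52 = 32.3.
Midpoints: P̄ = 68.15, Q̄ = 2897.0.
ε = (ΔQ/ΔP)(P̄/Q̄) = (-1608/32.3)(68.15/2897.0).

-1.17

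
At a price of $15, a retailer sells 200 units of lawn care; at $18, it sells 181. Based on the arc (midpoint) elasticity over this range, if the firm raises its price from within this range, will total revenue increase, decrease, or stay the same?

increase

Arc ε = (-19/3)(16.50/190.5) ≈ -0.549.
|ε| = 0.55 < 1, so demand is inelastic. A price rise therefore raises total revenue.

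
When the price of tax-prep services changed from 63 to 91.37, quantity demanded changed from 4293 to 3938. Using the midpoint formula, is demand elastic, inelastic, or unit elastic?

Arc ε ≈ -0.235.
|ε| = 0.23 < 1.

inelastic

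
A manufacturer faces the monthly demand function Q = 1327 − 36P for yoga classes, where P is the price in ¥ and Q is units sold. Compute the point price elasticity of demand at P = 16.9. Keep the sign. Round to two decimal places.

At P = 16.9, Q = 718.600.
dQ/dP = −36.
ε = (dQ/dP)(P/Q) = (-36)(16.9/718.600).
|ε| < 1, so demand is inelastic at this price.

-0.85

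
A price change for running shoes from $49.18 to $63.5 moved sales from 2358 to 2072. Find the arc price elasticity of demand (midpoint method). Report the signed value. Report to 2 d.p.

ΔQ = 2072 − 2358 = -286; ΔP = 63.5 − 49.18 = 14.32.
Midpoints: P̄ = 56.34, Q̄ = 2215.0.
ε = (ΔQ/ΔP)(P̄/Q̄) = (-286/14.32)(56.34/2215.0).

-0.51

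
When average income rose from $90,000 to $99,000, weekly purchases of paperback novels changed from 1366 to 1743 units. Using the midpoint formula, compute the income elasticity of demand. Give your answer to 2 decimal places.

ΔQ = 377, ΔI = 9000. Midpoints: Ī = 94,500, Q̄ = 1554.5.
ε_I = (ΔQ/ΔI)(Ī/Q̄) = (377/9000)(94500/1554.5).

2.55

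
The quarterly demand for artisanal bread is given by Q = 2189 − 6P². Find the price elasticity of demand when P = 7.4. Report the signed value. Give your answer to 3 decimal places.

-0.353

At P = 7.4, Q = 1860.440.
dQ/dP = −12P = -88.800.
ε = (dQ/dP)(P/Q) = (-88.800)(7.4/1860.440).
|ε| < 1, so demand is inelastic at this price.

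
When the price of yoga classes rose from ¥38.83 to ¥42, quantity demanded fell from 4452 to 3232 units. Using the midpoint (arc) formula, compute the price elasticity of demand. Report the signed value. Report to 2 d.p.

-4.05

ΔQ = 3232 − 4452 = -1220; ΔP = 42 − 38.83 = 3.17.
Midpoints: P̄ = 40.41, Q̄ = 3842.0.
ε = (ΔQ/ΔP)(P̄/Q̄) = (-1220/3.17)(40.41/3842.0).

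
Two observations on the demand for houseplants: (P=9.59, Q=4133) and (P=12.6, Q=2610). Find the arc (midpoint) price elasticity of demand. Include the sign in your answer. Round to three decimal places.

ΔQ = 2610 − 4133 = -1523; ΔP = 12.6 − 9.59 = 3.01.
Midpoints: P̄ = 11.09, Q̄ = 3371.5.
ε = (ΔQ/ΔP)(P̄/Q̄) = (-1523/3.01)(11.09/3371.5).

-1.665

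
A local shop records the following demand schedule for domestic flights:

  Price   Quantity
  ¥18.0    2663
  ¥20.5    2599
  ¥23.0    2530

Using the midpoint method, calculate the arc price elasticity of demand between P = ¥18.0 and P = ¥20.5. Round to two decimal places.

At P = 18.0, Q = 2663; at P = 20.5, Q = 2599.
ΔQ = -64, ΔP = 2.5. Midpoints: P̄ = 19.25, Q̄ = 2631.0.
ε = (ΔQ/ΔP)(P̄/Q̄) = (-64/2.5)(19.25/2631.0).

-0.19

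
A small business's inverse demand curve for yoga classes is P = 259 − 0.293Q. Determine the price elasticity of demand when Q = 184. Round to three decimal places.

-3.804

At Q = 184, P = 259 − 0.293(184) = 205.09.
dP/dQ = −0.293, so dQ/dP = 1/(−0.293) = -3.413.
ε = (dQ/dP)(P/Q) = (-3.413)(205.09/184).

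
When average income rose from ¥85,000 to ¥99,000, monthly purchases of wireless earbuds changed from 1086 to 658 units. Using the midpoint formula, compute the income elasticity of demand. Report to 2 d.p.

-3.23

ΔQ = -428, ΔI = 14000. Midpoints: Ī = 92,000, Q̄ = 872.0.
ε_I = (ΔQ/ΔI)(Ī/Q̄) = (-428/14000)(92000/872.0).
ε_I < 0, so the good is inferior.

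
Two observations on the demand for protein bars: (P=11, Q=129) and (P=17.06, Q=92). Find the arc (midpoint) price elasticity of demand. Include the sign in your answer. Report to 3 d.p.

ΔQ = 92 − 129 = -37; ΔP = 17.06 − 11 = 6.06.
Midpoints: P̄ = 14.03, Q̄ = 110.5.
ε = (ΔQ/ΔP)(P̄/Q̄) = (-37/6.06)(14.03/110.5).

-0.775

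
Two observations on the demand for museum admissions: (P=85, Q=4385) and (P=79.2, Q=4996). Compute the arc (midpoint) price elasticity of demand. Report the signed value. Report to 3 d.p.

ΔQ = 4996 − 4385 = 611; ΔP = 79.2 − 85 = -5.8.
Midpoints: P̄ = 82.10, Q̄ = 4690.5.
ε = (ΔQ/ΔP)(P̄/Q̄) = (611/-5.8)(82.10/4690.5).

-1.844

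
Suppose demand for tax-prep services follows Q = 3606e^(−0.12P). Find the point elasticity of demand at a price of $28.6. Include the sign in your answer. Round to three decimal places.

At P = 28.6, Q = 116.554.
dQ/dP = −0.12·3606e^(−0.12P) = −0.12Q = -13.986.
ε = (dQ/dP)(P/Q) = (-13.986)(28.6/116.554).
|ε| > 1, so demand is elastic at this price.

-3.432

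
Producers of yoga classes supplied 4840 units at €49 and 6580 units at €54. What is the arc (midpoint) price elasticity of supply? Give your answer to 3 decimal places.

3.139

ΔQ = 6580 − 4840 = 1740; ΔP = 54 − 49 = 5.
Midpoints: P̄ = 51.50, Q̄ = 5710.0.
ε_s = (ΔQ/ΔP)(P̄/Q̄) = (1740/5)(51.50/5710.0).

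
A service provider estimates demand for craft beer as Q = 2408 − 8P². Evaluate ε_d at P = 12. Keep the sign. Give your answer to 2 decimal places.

-1.83

At P = 12, Q = 1256.
dQ/dP = −16P = -192.
ε = (dQ/dP)(P/Q) = (-192)(12/1256).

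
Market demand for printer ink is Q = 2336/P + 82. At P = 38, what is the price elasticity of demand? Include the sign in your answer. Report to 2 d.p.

-0.43

At P = 38, Q = 143.474.
dQ/dP = −2336/P² = -1.618.
ε = (dQ/dP)(P/Q) = (-1.618)(38/143.474).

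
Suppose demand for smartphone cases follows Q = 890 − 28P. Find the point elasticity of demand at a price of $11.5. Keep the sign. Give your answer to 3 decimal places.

-0.567

At P = 11.5, Q = 568.
dQ/dP = −28.
ε = (dQ/dP)(P/Q) = (-28)(11.5/568).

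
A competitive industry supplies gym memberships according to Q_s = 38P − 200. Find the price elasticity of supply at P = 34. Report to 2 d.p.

At P = 34, Q_s = 1092.
dQ_s/dP = 38.
ε_s = (dQ_s/dP)(P/Q_s) = (38)(34/1092).

1.18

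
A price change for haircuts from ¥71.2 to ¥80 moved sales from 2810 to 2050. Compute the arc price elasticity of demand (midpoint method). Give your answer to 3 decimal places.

ΔQ = 2050 − 2810 = -760; ΔP = 80 − 71.2 = 8.8.
Midpoints: P̄ = 75.60, Q̄ = 2430.0.
ε = (ΔQ/ΔP)(P̄/Q̄) = (-760/8.8)(75.60/2430.0).

-2.687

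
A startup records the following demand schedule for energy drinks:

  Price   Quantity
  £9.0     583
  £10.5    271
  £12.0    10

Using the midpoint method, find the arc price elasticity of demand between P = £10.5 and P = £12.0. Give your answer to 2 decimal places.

At P = 10.5, Q = 271; at P = 12.0, Q = 10.
ΔQ = -261, ΔP = 1.5. Midpoints: P̄ = 11.25, Q̄ = 140.5.
ε = (ΔQ/ΔP)(P̄/Q̄) = (-261/1.5)(11.25/140.5).

-13.93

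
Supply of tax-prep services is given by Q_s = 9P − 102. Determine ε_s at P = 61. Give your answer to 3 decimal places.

At P = 61, Q_s = 447.
dQ_s/dP = 9.
ε_s = (dQ_s/dP)(P/Q_s) = (9)(61/447).

1.228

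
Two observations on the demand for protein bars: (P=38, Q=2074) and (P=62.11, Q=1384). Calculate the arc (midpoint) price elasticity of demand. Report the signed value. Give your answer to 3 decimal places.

ΔQ = 1384 − 2074 = -690; ΔP = 62.11 − 38 = 24.11.
Midpoints: P̄ = 50.05, Q̄ = 1729.0.
ε = (ΔQ/ΔP)(P̄/Q̄) = (-690/24.11)(50.05/1729.0).

-0.829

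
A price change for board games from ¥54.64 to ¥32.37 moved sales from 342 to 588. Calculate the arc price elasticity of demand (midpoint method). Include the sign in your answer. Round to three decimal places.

ΔQ = 588 − 342 = 246; ΔP = 32.37 − 54.64 = -22.27.
Midpoints: P̄ = 43.50, Q̄ = 465.0.
ε = (ΔQ/ΔP)(P̄/Q̄) = (246/-22.27)(43.50/465.0).

-1.033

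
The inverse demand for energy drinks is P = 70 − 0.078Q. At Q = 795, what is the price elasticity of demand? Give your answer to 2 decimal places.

At Q = 795, P = 70 − 0.078(795) = 7.99.
dP/dQ = −0.078, so dQ/dP = 1/(−0.078) = -12.821.
ε = (dQ/dP)(P/Q) = (-12.821)(7.99/795).

-0.13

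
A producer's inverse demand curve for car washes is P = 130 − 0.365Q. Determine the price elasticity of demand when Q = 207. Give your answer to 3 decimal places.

-0.721

At Q = 207, P = 130 − 0.365(207) = 54.45.
dP/dQ = −0.365, so dQ/dP = 1/(−0.365) = -2.740.
ε = (dQ/dP)(P/Q) = (-2.740)(54.45/207).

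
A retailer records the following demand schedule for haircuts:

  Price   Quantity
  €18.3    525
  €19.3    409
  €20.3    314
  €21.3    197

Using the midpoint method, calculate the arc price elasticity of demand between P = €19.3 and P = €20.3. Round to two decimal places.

At P = 19.3, Q = 409; at P = 20.3, Q = 314.
ΔQ = -95, ΔP = 1.0. Midpoints: P̄ = 19.80, Q̄ = 361.5.
ε = (ΔQ/ΔP)(P̄/Q̄) = (-95/1.0)(19.80/361.5).

-5.20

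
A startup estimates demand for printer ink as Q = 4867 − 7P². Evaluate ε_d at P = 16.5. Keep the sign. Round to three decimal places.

At P = 16.5, Q = 2961.250.
dQ/dP = −14P = -231.
ε = (dQ/dP)(P/Q) = (-231)(16.5/2961.250).

-1.287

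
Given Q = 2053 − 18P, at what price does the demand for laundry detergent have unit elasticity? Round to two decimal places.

For linear demand Q = a − bP, ε = −bP/(a − bP). |ε| = 1 when bP = a − bP, i.e. P = a/(2b).
P = 2053/(2·18) = 2053/36 = 57.0278.

57.03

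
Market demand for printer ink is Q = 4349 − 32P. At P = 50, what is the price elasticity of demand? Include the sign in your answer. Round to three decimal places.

-0.582

At P = 50, Q = 2749.
dQ/dP = −32.
ε = (dQ/dP)(P/Q) = (-32)(50/2749).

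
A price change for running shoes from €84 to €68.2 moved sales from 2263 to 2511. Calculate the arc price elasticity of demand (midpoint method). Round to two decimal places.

-0.50

ΔQ = 2511 − 2263 = 248; ΔP = 68.2 − 84 = -15.8.
Midpoints: P̄ = 76.10, Q̄ = 2387.0.
ε = (ΔQ/ΔP)(P̄/Q̄) = (248/-15.8)(76.10/2387.0).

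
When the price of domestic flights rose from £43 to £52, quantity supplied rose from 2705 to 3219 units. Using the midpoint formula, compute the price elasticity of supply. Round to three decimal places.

ΔQ = 3219 − 2705 = 514; ΔP = 52 − 43 = 9.
Midpoints: P̄ = 47.50, Q̄ = 2962.0.
ε_s = (ΔQ/ΔP)(P̄/Q̄) = (514/9)(47.50/2962.0).

0.916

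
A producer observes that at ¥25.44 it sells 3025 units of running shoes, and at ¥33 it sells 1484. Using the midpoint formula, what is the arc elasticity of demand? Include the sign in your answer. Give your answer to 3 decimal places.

-2.642

ΔQ = 1484 − 3025 = -1541; ΔP = 33 − 25.44 = 7.56.
Midpoints: P̄ = 29.22, Q̄ = 2254.5.
ε = (ΔQ/ΔP)(P̄/Q̄) = (-1541/7.56)(29.22/2254.5).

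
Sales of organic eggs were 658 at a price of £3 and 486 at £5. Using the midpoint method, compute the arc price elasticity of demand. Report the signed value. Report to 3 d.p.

-0.601

ΔQ = 486 − 658 = -172; ΔP = 5 − 3 = 2.
Midpoints: P̄ = 4.00, Q̄ = 572.0.
ε = (ΔQ/ΔP)(P̄/Q̄) = (-172/2)(4.00/572.0).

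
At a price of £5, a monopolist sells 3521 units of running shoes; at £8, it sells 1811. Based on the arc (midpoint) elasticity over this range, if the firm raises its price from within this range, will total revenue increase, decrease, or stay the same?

Arc ε = (-1710/3)(6.50/2666.0) ≈ -1.390.
|ε| = 1.39 > 1, so demand is elastic. A price rise therefore reduces total revenue.

decrease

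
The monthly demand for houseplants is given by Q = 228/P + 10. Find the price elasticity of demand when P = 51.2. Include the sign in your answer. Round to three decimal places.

At P = 51.2, Q = 14.453.
dQ/dP = −228/P² = -0.087.
ε = (dQ/dP)(P/Q) = (-0.087)(51.2/14.453).
|ε| < 1, so demand is inelastic at this price.

-0.308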